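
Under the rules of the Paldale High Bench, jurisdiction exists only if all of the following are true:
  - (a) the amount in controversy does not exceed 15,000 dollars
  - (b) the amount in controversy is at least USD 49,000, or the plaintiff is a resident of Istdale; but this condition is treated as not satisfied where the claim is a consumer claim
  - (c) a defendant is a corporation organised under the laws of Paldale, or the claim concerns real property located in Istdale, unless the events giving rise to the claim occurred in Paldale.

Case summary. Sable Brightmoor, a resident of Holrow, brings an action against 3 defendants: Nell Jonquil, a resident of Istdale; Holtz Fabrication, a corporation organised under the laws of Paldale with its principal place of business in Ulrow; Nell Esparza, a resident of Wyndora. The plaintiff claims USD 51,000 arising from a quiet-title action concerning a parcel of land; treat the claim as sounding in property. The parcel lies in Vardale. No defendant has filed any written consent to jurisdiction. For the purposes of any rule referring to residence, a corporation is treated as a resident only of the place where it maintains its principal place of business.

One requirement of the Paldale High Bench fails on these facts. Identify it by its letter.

The Paldale High Bench:
  (a) The amount in controversy is USD 51,000, above the 15,000 dollars ceiling. Not met.
  (b) The amount in controversy is 51,000 dollars, which meets the USD 49,000 floor, which satisfies one of the alternatives. The carve-out does not apply: the claim is a property claim, not a consumer claim. Condition met.
  (c) Holtz Fabrication is organised under the laws of Paldale, so one alternative holds. Met.
Only condition (a) fails.

(a)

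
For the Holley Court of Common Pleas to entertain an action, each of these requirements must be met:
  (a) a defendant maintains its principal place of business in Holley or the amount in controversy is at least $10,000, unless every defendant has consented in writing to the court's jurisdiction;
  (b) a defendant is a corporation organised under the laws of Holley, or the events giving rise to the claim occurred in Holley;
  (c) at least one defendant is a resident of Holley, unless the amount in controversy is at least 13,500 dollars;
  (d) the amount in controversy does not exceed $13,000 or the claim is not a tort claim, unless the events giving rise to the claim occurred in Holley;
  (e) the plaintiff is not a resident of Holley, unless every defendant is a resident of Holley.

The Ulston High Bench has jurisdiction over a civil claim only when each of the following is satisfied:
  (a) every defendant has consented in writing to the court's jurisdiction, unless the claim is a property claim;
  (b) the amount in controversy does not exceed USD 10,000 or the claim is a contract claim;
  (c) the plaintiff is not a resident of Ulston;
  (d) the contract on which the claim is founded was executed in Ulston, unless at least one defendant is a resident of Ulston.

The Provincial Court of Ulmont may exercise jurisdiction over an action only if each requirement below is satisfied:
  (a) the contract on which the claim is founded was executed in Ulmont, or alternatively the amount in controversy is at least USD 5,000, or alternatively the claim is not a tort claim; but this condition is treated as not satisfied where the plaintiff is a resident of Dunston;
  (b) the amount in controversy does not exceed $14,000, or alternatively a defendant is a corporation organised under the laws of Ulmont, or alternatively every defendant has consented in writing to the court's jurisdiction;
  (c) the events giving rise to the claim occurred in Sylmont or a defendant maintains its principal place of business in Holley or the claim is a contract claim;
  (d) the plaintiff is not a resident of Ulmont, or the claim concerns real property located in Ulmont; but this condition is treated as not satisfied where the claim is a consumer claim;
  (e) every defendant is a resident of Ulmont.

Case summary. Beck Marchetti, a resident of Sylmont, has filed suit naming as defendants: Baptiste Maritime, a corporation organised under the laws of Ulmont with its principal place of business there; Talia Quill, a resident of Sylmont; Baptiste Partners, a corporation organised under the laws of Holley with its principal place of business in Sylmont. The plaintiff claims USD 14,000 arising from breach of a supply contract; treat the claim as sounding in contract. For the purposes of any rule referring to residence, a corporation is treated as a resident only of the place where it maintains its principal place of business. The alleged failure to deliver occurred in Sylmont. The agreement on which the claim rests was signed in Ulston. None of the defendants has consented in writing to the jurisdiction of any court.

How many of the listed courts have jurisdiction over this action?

The Holley Court of Common Pleas:
  (a) The amount in controversy is $14,000, which meets the $10,000 floor, so one alternative holds. Met.
  (b) Baptiste Partners is organised under the laws of Holley, which satisfies one of the alternatives. Condition met.
  (c) No defendant resides in Holley (they reside in Ulmont, Sylmont, Sylmont). However, the amount in controversy is $14,000, which meets the USD 13,500 floor, so the 'unless' proviso supplies this condition. Condition met.
  (d) The claim is a contract claim, not a tort claim — that alternative is enough. Satisfied.
  (e) The plaintiff resides in Sylmont, which is not Holley. Condition met.
  → Jurisdiction lies.
The Ulston High Bench:
  (a) No such written consent has been filed. The proviso offers no rescue either, since the claim is a contract claim, not a property claim. Not met.
  (b) The claim is a contract claim, so this disjunct is met. Condition met.
  (c) The plaintiff resides in Sylmont, which is not Ulston. Condition met.
  (d) The contract was executed in Ulston. Met.
  → At least one condition fails; no jurisdiction.
The Provincial Court of Ulmont:
  (a) The amount in controversy is 14,000 dollars, which meets the USD 5,000 floor, which satisfies one of the alternatives. The carve-out does not apply: the plaintiff resides in Sylmont, not Dunston. Met.
  (b) The amount in controversy is $14,000, within the 14,000 dollars ceiling, so this disjunct is met. Satisfied.
  (c) The operative events occurred in Sylmont, so this disjunct is met. Condition met.
  (d) The plaintiff resides in Sylmont, which is not Ulmont — that alternative is enough. And the carve-out is inapplicable — the claim is a contract claim, not a consumer claim. Met.
  (e) The defendants reside as follows — Baptiste Maritime in Ulmont, Talia Quill in Sylmont, Baptiste Partners in Sylmont — not all in Ulmont. Fails.
  → The court lacks jurisdiction.
Courts with jurisdiction: the Holley Court of Common Pleas — 1 in total.

1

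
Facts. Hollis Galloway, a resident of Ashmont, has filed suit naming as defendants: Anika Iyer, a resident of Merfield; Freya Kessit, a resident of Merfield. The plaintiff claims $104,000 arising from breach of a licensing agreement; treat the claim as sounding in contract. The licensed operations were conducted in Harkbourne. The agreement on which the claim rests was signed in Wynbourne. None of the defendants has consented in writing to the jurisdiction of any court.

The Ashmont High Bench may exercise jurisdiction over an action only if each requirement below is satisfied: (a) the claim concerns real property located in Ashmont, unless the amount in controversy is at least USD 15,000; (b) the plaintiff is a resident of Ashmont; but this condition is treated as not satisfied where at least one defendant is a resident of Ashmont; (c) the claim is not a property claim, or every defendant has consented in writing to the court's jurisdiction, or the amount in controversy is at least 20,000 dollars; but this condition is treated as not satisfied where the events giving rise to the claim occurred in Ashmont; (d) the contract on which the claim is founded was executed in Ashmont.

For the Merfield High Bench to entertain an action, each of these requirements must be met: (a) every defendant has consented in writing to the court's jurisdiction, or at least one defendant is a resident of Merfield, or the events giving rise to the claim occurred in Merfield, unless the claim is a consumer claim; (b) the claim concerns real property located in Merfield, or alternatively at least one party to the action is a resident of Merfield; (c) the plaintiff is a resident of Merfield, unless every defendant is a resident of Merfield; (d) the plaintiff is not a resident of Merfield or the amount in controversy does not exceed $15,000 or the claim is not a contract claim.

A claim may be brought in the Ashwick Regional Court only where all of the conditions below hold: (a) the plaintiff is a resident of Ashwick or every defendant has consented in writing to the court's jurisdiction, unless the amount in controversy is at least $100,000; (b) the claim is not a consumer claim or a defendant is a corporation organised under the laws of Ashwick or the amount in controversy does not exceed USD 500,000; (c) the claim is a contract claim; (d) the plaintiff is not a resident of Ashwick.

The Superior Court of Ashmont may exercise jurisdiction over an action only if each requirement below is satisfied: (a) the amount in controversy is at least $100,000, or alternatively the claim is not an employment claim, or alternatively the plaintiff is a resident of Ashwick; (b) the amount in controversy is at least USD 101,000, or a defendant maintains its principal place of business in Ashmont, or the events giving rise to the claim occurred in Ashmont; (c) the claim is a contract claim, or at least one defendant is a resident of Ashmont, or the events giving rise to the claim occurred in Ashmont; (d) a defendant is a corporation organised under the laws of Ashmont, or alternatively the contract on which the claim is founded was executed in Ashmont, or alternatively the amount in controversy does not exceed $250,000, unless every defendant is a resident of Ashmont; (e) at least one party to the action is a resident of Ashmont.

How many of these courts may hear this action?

3

The Ashmont High Bench:
  (a) The claim does not concern real property. But the amount in controversy is 104,000 dollars, which meets the 15,000 dollars floor, and the 'unless' clause therefore excuses the requirement. Satisfied.
  (b) The plaintiff resides in Ashmont. The carve-out does not apply: no defendant resides in Ashmont (they reside in Merfield, Merfield). Satisfied.
  (c) The claim is a contract claim, not a property claim, which satisfies one of the alternatives. The exception is not triggered, since the operative events occurred in Harkbourne, not Ashmont. Met.
  (d) The contract was executed in Wynbourne, not Ashmont. Not met.
  → At least one condition fails; no jurisdiction.
The Merfield High Bench:
  (a) Anika Iyer resides in Merfield, so this disjunct is met. Met.
  (b) Anika Iyer resides in Merfield — that alternative is enough. Satisfied.
  (c) The plaintiff resides in Ashmont, not Merfield. The proviso rescues it, though: the defendants reside as follows — Anika Iyer in Merfield, Freya Kessit in Merfield — all in Merfield. Condition met.
  (d) The plaintiff resides in Ashmont, which is not Merfield — that alternative is enough. Satisfied.
  → Jurisdiction lies.
The Ashwick Regional Court:
  (a) The plaintiff resides in Ashmont, not Ashwick; no such written consent has been filed — none of the alternatives is met. The proviso rescues it, though: the amount in controversy is 104,000 dollars, which meets the USD 100,000 floor. Met.
  (b) The claim is a contract claim, not a consumer claim, so this disjunct is met. Condition met.
  (c) The claim is a contract claim. Satisfied.
  (d) The plaintiff resides in Ashmont, which is not Ashwick. Met.
  → Every requirement is satisfied — jurisdiction.
The Superior Court of Ashmont:
  (a) The amount in controversy is USD 104,000, which meets the USD 100,000 floor — that alternative is enough. Satisfied.
  (b) The amount in controversy is $104,000, which meets the $101,000 floor — that alternative is enough. Condition met.
  (c) The claim is a contract claim, so this disjunct is met. Satisfied.
  (d) The amount in controversy is USD 104,000, within the USD 250,000 ceiling — that alternative is enough. Condition met.
  (e) Hollis Galloway resides in Ashmont. Met.
  → The court has jurisdiction.
Courts with jurisdiction: the Merfield High Bench, the Ashwick Regional Court, the Superior Court of Ashmont — 3 in total.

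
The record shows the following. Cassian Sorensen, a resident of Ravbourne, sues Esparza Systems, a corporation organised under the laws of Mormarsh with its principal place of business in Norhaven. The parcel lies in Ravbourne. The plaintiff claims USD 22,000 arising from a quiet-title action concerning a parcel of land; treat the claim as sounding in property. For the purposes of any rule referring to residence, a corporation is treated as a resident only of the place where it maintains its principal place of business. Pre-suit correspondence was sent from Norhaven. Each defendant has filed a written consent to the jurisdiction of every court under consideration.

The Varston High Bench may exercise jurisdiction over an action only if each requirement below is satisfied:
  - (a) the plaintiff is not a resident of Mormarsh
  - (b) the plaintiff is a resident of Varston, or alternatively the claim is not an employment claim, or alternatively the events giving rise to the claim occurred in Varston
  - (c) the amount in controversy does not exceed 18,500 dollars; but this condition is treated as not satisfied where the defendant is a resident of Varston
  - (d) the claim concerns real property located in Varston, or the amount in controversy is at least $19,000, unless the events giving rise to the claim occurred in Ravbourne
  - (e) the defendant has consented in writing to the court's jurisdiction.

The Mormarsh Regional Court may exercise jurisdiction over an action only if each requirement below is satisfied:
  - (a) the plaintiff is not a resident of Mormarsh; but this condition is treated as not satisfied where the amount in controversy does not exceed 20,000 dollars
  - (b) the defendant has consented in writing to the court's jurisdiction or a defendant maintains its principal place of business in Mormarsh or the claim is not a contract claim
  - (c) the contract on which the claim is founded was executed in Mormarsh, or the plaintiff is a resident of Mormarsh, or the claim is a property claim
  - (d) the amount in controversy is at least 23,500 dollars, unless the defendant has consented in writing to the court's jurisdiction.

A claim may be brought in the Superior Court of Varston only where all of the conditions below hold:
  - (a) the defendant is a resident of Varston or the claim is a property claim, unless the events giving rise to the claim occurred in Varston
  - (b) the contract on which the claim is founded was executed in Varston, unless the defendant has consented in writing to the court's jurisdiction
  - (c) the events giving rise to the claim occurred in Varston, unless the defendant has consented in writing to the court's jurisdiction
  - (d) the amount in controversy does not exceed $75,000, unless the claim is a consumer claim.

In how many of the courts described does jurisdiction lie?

The Varston High Bench:
  (a) The plaintiff resides in Ravbourne, which is not Mormarsh. Satisfied.
  (b) The claim is a property claim, not an employment claim, so one alternative holds. Met.
  (c) The amount in controversy is USD 22,000, above the 18,500 dollars ceiling. Not met.
  (d) The amount in controversy is $22,000, which meets the USD 19,000 floor — that alternative is enough. Condition met.
  (e) Every defendant has filed written consent. Condition met.
  → At least one condition fails; no jurisdiction.
The Mormarsh Regional Court:
  (a) The plaintiff resides in Ravbourne, which is not Mormarsh. The exception is not triggered, since the amount in controversy is 22,000 dollars, above the 20,000 dollars ceiling. Met.
  (b) Every defendant has filed written consent, so one alternative holds. Satisfied.
  (c) The claim is a property claim, so this disjunct is met. Satisfied.
  (d) The amount in controversy is $22,000, below the 23,500 dollars floor. However, every defendant has filed written consent, so the 'unless' proviso supplies this condition. Met.
  → The court has jurisdiction.
The Superior Court of Varston:
  (a) The claim is a property claim — that alternative is enough. Condition met.
  (b) No contract (and hence no place of execution) is alleged. But every defendant has filed written consent, and the 'unless' clause therefore excuses the requirement. Condition met.
  (c) The operative events occurred in Ravbourne, not Varston. The proviso rescues it, though: every defendant has filed written consent. Condition met.
  (d) The amount in controversy is 22,000 dollars, within the 75,000 dollars ceiling. Met.
  → The court has jurisdiction.
Courts with jurisdiction: the Mormarsh Regional Court, the Superior Court of Varston — 2 in total.

2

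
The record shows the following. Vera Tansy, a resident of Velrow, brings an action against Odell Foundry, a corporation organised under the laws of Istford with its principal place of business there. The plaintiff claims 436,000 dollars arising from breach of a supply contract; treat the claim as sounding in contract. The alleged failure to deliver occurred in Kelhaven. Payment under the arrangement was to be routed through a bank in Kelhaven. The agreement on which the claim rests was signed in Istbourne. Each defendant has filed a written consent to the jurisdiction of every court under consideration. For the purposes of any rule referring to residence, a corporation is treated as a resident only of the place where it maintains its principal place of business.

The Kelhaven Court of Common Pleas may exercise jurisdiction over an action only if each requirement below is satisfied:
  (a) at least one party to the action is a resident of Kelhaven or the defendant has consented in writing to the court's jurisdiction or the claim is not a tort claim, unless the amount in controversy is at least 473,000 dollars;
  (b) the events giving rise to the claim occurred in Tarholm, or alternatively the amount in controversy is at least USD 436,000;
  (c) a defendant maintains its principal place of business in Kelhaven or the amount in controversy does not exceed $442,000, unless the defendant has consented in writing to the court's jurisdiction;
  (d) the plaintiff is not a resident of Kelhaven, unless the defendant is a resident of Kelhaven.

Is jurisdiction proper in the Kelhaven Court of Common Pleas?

Yes

The Kelhaven Court of Common Pleas:
  (a) Every defendant has filed written consent, which satisfies one of the alternatives. Condition met.
  (b) The amount in controversy is $436,000, which meets the USD 436,000 floor — that alternative is enough. Satisfied.
  (c) The amount in controversy is 436,000 dollars, within the 442,000 dollars ceiling — that alternative is enough. Met.
  (d) The plaintiff resides in Velrow, which is not Kelhaven. Condition met.
  → The court has jurisdiction.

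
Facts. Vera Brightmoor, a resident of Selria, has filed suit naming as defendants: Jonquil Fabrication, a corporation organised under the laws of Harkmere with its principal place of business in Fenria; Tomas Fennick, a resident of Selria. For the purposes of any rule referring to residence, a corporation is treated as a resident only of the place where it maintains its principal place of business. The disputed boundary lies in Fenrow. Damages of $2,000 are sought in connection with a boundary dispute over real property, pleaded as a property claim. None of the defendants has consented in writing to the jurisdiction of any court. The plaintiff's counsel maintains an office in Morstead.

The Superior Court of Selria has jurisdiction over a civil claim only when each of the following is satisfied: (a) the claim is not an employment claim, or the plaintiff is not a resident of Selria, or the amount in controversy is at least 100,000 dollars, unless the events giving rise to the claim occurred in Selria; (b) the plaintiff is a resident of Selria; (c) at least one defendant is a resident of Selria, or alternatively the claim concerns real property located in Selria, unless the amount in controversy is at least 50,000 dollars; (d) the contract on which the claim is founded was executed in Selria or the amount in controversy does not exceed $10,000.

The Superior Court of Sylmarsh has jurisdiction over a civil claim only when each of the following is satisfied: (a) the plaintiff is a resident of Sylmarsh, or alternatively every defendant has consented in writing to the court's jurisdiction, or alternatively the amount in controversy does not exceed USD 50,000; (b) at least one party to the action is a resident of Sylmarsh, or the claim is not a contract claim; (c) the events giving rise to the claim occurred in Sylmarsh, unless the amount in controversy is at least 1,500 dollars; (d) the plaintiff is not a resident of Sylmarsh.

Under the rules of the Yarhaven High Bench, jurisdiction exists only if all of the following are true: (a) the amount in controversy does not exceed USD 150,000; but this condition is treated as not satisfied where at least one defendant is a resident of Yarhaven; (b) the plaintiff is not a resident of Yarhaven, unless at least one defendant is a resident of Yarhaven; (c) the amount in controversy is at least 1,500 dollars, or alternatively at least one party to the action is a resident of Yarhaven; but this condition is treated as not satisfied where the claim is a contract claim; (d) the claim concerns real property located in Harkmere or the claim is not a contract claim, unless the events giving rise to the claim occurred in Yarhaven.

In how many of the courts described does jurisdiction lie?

The Superior Court of Selria:
  (a) The claim is a property claim, not an employment claim, so this disjunct is met. Condition met.
  (b) The plaintiff resides in Selria. Condition met.
  (c) Tomas Fennick resides in Selria, so this disjunct is met. Satisfied.
  (d) The amount in controversy is 2,000 dollars, within the USD 10,000 ceiling, which satisfies one of the alternatives. Met.
  → Jurisdiction lies.
The Superior Court of Sylmarsh:
  (a) The amount in controversy is $2,000, within the USD 50,000 ceiling, so one alternative holds. Condition met.
  (b) The claim is a property claim, not a contract claim, so this disjunct is met. Condition met.
  (c) The operative events occurred in Fenrow, not Sylmarsh. But the amount in controversy is USD 2,000, which meets the 1,500 dollars floor, and the 'unless' clause therefore excuses the requirement. Satisfied.
  (d) The plaintiff resides in Selria, which is not Sylmarsh. Condition met.
  → Every requirement is satisfied — jurisdiction.
The Yarhaven High Bench:
  (a) The amount in controversy is 2,000 dollars, within the $150,000 ceiling. The carve-out does not apply: no defendant resides in Yarhaven (they reside in Fenria, Selria). Met.
  (b) The plaintiff resides in Selria, which is not Yarhaven. Condition met.
  (c) The amount in controversy is $2,000, which meets the USD 1,500 floor, so this disjunct is met. The carve-out does not apply: the claim is a property claim, not a contract claim. Condition met.
  (d) The claim is a property claim, not a contract claim, so this disjunct is met. Satisfied.
  → The court has jurisdiction.
Courts with jurisdiction: the Superior Court of Selria, the Superior Court of Sylmarsh, the Yarhaven High Bench — 3 in total.

3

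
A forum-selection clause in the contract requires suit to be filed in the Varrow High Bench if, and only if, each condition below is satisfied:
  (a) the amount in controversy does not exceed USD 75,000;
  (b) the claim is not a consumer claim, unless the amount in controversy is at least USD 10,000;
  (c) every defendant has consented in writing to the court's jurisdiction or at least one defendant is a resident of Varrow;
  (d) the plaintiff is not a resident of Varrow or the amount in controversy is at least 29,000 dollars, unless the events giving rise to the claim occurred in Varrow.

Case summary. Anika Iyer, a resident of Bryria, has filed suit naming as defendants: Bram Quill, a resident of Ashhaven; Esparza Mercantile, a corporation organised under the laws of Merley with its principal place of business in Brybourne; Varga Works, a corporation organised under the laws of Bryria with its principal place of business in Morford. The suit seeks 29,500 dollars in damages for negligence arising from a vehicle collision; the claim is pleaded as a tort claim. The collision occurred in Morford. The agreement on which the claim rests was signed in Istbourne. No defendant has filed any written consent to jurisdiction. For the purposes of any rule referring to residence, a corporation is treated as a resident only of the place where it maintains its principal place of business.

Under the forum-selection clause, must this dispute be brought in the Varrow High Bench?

No

The Varrow High Bench:
  (a) The amount in controversy is USD 29,500, within the 75,000 dollars ceiling. Satisfied.
  (b) The claim is a tort claim, not a consumer claim. Satisfied.
  (c) No such written consent has been filed; no defendant resides in Varrow (they reside in Ashhaven, Brybourne, Morford) — every alternative fails. Not satisfied.
  (d) The plaintiff resides in Bryria, which is not Varrow — that alternative is enough. Met.
  → Forum clause is not triggered.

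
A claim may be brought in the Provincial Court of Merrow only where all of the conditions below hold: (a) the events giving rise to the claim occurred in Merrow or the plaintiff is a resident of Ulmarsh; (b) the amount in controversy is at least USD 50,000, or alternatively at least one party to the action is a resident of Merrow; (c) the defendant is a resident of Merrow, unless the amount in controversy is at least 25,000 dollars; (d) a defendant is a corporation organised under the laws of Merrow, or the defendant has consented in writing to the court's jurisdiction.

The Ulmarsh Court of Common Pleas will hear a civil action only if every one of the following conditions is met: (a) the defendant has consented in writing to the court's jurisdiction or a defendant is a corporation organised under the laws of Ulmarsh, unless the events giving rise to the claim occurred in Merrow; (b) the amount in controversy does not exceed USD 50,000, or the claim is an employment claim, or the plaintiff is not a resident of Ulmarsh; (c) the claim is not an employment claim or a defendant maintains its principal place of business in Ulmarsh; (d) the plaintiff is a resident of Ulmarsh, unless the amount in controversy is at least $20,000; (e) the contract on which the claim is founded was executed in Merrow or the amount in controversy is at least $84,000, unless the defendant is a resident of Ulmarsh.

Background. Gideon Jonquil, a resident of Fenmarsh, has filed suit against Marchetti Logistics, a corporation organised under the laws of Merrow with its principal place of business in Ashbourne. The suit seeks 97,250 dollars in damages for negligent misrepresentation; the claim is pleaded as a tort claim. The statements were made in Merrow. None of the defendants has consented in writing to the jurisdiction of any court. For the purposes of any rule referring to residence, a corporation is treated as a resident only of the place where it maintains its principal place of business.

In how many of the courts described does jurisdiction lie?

2

The Provincial Court of Merrow:
  (a) The operative events occurred in Merrow — that alternative is enough. Condition met.
  (b) The amount in controversy is USD 97,250, which meets the $50,000 floor, so one alternative holds. Met.
  (c) The defendant resides in Ashbourne, not Merrow. However, the amount in controversy is $97,250, which meets the $25,000 floor, so the 'unless' proviso supplies this condition. Met.
  (d) Marchetti Logistics is organised under the laws of Merrow, which satisfies one of the alternatives. Met.
  → Every requirement is satisfied — jurisdiction.
The Ulmarsh Court of Common Pleas:
  (a) No such written consent has been filed; the corporate defendant(s) are organised in Merrow, not Ulmarsh — no alternative holds. The proviso rescues it, though: the operative events occurred in Merrow. Condition met.
  (b) The plaintiff resides in Fenmarsh, which is not Ulmarsh — that alternative is enough. Met.
  (c) The claim is a tort claim, not an employment claim, which satisfies one of the alternatives. Condition met.
  (d) The plaintiff resides in Fenmarsh, not Ulmarsh. However, the amount in controversy is USD 97,250, which meets the 20,000 dollars floor, so the 'unless' proviso supplies this condition. Met.
  (e) The amount in controversy is 97,250 dollars, which meets the $84,000 floor, so this disjunct is met. Met.
  → All conditions met; jurisdiction exists.
Courts with jurisdiction: the Provincial Court of Merrow, the Ulmarsh Court of Common Pleas — 2 in total.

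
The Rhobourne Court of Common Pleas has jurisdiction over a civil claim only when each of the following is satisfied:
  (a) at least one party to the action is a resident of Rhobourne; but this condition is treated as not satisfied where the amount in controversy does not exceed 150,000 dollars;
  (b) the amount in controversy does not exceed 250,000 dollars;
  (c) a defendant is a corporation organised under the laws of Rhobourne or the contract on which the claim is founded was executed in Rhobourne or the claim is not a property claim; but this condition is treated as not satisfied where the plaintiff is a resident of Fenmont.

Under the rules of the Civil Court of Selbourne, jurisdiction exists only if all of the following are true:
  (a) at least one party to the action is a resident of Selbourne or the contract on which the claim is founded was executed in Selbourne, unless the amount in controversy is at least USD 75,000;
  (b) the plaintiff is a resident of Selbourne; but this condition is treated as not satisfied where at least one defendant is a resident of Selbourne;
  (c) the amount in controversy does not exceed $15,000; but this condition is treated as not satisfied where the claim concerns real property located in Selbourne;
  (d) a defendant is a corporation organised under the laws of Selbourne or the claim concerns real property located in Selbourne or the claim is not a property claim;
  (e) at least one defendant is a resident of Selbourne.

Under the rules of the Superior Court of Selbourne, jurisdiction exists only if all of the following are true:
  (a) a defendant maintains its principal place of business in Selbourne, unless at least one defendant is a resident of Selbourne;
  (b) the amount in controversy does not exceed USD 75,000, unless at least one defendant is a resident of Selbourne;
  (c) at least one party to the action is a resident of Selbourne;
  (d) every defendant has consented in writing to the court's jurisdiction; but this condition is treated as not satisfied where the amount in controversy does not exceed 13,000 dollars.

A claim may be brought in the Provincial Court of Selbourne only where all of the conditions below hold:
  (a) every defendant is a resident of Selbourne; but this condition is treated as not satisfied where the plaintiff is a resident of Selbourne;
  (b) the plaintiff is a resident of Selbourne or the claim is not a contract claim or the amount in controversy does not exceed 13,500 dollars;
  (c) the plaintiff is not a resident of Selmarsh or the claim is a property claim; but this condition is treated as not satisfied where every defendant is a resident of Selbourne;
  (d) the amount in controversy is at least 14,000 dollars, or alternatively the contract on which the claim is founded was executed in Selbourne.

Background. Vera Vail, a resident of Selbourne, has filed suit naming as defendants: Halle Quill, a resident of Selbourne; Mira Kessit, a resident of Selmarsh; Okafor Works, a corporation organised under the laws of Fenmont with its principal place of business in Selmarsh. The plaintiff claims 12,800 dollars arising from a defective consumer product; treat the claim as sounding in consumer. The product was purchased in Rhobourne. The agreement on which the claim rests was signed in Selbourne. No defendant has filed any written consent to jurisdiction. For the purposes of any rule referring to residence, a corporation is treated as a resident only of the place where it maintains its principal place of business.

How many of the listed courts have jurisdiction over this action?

The Rhobourne Court of Common Pleas:
  (a) No party resides in Rhobourne. Condition not met.
  (b) The amount in controversy is USD 12,800, within the USD 250,000 ceiling. Satisfied.
  (c) The claim is a consumer claim, not a property claim — that alternative is enough. The exception is not triggered, since the plaintiff resides in Selbourne, not Fenmont. Satisfied.
  → Not every requirement is met — no jurisdiction.
The Civil Court of Selbourne:
  (a) Vera Vail resides in Selbourne, so one alternative holds. Condition met.
  (b) The plaintiff resides in Selbourne. However, Halle Quill resides in Selbourne, which falls within the stated exception and so defeats the condition. Not met.
  (c) The amount in controversy is 12,800 dollars, within the USD 15,000 ceiling. The carve-out does not apply: the claim does not concern real property. Condition met.
  (d) The claim is a consumer claim, not a property claim, so one alternative holds. Met.
  (e) Halle Quill resides in Selbourne. Satisfied.
  → At least one condition fails; no jurisdiction.
The Superior Court of Selbourne:
  (a) The corporate defendant(s) have their principal place of business in Selmarsh, not Selbourne. The proviso rescues it, though: Halle Quill resides in Selbourne. Met.
  (b) The amount in controversy is $12,800, within the $75,000 ceiling. Met.
  (c) Vera Vail resides in Selbourne. Condition met.
  (d) No such written consent has been filed. Not met.
  → No jurisdiction.
The Provincial Court of Selbourne:
  (a) The defendants reside as follows — Halle Quill in Selbourne, Mira Kessit in Selmarsh, Okafor Works in Selmarsh — not all in Selbourne. Fails.
  (b) The plaintiff resides in Selbourne — that alternative is enough. Condition met.
  (c) The plaintiff resides in Selbourne, which is not Selmarsh, so one alternative holds. The carve-out does not apply: the defendants reside as follows — Halle Quill in Selbourne, Mira Kessit in Selmarsh, Okafor Works in Selmarsh — not all in Selbourne. Met.
  (d) The contract was executed in Selbourne, which satisfies one of the alternatives. Met.
  → Not every requirement is met — no jurisdiction.
No court satisfies all of its conditions.

0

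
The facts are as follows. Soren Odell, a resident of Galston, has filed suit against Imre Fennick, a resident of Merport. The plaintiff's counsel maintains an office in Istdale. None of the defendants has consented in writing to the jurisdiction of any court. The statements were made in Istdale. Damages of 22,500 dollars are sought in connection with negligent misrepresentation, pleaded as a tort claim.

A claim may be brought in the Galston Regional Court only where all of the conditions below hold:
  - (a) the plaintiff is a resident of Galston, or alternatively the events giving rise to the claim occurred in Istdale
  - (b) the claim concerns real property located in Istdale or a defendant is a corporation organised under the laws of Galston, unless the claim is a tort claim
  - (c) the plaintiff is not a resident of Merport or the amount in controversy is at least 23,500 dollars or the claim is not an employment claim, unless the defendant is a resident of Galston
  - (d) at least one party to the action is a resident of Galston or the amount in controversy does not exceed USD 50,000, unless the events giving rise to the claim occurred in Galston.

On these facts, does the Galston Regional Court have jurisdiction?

The Galston Regional Court:
  (a) The plaintiff resides in Galston, which satisfies one of the alternatives. Condition met.
  (b) The claim does not concern real property; no defendant is a corporation — none of the alternatives is met. But the claim is a tort claim, and the 'unless' clause therefore excuses the requirement. Condition met.
  (c) The plaintiff resides in Galston, which is not Merport — that alternative is enough. Satisfied.
  (d) Soren Odell resides in Galston — that alternative is enough. Met.
  → Every requirement is satisfied — jurisdiction.

Yes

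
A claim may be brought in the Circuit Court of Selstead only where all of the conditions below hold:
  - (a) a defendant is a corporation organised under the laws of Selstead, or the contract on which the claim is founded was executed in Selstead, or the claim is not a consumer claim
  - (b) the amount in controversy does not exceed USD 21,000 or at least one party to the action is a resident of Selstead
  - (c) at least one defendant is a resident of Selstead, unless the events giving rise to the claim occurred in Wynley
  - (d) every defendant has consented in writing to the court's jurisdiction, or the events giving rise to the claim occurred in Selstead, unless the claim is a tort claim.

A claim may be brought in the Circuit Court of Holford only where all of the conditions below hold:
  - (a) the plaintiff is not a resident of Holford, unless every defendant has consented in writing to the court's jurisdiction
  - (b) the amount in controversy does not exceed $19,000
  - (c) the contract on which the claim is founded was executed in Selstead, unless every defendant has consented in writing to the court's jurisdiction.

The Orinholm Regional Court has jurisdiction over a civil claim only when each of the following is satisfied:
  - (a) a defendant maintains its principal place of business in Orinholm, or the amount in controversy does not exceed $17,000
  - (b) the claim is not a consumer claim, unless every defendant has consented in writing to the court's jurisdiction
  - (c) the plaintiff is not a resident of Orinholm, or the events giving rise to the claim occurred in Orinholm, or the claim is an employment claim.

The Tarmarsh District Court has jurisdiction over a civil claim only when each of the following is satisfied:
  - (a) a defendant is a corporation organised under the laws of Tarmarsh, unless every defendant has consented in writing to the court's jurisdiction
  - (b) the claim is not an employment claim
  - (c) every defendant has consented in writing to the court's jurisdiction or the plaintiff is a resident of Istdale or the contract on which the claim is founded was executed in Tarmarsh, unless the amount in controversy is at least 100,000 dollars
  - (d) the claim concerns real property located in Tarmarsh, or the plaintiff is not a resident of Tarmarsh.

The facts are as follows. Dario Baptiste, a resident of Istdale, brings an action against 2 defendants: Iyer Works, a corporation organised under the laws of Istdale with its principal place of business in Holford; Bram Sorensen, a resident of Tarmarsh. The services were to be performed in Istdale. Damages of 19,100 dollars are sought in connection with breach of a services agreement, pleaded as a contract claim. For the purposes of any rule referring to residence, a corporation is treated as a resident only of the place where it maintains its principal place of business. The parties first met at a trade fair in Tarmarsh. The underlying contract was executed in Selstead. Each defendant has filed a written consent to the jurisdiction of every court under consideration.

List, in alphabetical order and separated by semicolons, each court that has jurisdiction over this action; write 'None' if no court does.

The Circuit Court of Selstead:
  (a) The contract was executed in Selstead, so this disjunct is met. Satisfied.
  (b) The amount in controversy is USD 19,100, within the USD 21,000 ceiling, so one alternative holds. Condition met.
  (c) No defendant resides in Selstead (they reside in Holford, Tarmarsh). The proviso offers no rescue either, since the operative events occurred in Istdale, not Wynley. Condition not met.
  (d) Every defendant has filed written consent, so one alternative holds. Met.
  → Not every requirement is met — no jurisdiction.
The Circuit Court of Holford:
  (a) The plaintiff resides in Istdale, which is not Holford. Condition met.
  (b) The amount in controversy is USD 19,100, above the $19,000 ceiling. Condition not met.
  (c) The contract was executed in Selstead. Satisfied.
  → No jurisdiction.
The Orinholm Regional Court:
  (a) The corporate defendant(s) have their principal place of business in Holford, not Orinholm; the amount in controversy is $19,100, above the USD 17,000 ceiling — every alternative fails. Condition not met.
  (b) The claim is a contract claim, not a consumer claim. Met.
  (c) The plaintiff resides in Istdale, which is not Orinholm, which satisfies one of the alternatives. Condition met.
  → The court lacks jurisdiction.
The Tarmarsh District Court:
  (a) The corporate defendant(s) are organised in Istdale, not Tarmarsh. However, every defendant has filed written consent, so the 'unless' proviso supplies this condition. Met.
  (b) The claim is a contract claim, not an employment claim. Condition met.
  (c) Every defendant has filed written consent — that alternative is enough. Condition met.
  (d) The plaintiff resides in Istdale, which is not Tarmarsh, so one alternative holds. Satisfied.
  → Every requirement is satisfied — jurisdiction.

the Tarmarsh District Court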